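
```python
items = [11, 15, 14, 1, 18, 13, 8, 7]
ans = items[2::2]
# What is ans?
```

items has length 8. The slice items[2::2] selects indices [2, 4, 6] (2->14, 4->18, 6->8), giving [14, 18, 8].

[14, 18, 8]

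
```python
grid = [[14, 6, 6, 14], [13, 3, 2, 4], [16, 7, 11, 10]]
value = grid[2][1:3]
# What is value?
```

grid[2] = [16, 7, 11, 10]. grid[2] has length 4. The slice grid[2][1:3] selects indices [1, 2] (1->7, 2->11), giving [7, 11].

[7, 11]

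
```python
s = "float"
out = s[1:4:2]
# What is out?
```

s has length 5. The slice s[1:4:2] selects indices [1, 3] (1->'l', 3->'a'), giving 'la'.

'la'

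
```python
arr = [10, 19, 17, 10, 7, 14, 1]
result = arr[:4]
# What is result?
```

arr has length 7. The slice arr[:4] selects indices [0, 1, 2, 3] (0->10, 1->19, 2->17, 3->10), giving [10, 19, 17, 10].

[10, 19, 17, 10]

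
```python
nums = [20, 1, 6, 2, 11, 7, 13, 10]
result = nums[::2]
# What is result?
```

nums has length 8. The slice nums[::2] selects indices [0, 2, 4, 6] (0->20, 2->6, 4->11, 6->13), giving [20, 6, 11, 13].

[20, 6, 11, 13]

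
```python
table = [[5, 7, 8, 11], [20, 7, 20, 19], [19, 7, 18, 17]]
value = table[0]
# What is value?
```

table has 3 rows. Row 0 is [5, 7, 8, 11].

[5, 7, 8, 11]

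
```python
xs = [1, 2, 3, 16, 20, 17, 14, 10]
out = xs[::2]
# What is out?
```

xs has length 8. The slice xs[::2] selects indices [0, 2, 4, 6] (0->1, 2->3, 4->20, 6->14), giving [1, 3, 20, 14].

[1, 3, 20, 14]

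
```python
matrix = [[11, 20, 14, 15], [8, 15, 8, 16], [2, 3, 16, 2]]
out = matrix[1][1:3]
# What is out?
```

matrix[1] = [8, 15, 8, 16]. matrix[1] has length 4. The slice matrix[1][1:3] selects indices [1, 2] (1->15, 2->8), giving [15, 8].

[15, 8]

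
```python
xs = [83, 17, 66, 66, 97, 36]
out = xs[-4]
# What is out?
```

xs has length 6. Negative index -4 maps to positive index 6 + (-4) = 2. xs[2] = 66.

66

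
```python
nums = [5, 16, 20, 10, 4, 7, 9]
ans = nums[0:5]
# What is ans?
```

nums has length 7. The slice nums[0:5] selects indices [0, 1, 2, 3, 4] (0->5, 1->16, 2->20, 3->10, 4->4), giving [5, 16, 20, 10, 4].

[5, 16, 20, 10, 4]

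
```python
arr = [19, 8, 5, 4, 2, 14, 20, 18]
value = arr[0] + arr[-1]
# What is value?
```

arr has length 8. arr[0] = 19.
arr has length 8. Negative index -1 maps to positive index 8 + (-1) = 7. arr[7] = 18.
Sum: 19 + 18 = 37.

37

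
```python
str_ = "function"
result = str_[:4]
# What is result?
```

str_ has length 8. The slice str_[:4] selects indices [0, 1, 2, 3] (0->'f', 1->'u', 2->'n', 3->'c'), giving 'func'.

'func'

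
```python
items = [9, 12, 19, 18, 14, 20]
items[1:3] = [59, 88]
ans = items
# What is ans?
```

items starts as [9, 12, 19, 18, 14, 20] (length 6). The slice items[1:3] covers indices [1, 2] with values [12, 19]. Replacing that slice with [59, 88] (same length) produces [9, 59, 88, 18, 14, 20].

[9, 59, 88, 18, 14, 20]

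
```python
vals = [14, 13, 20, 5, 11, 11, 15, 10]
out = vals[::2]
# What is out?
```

vals has length 8. The slice vals[::2] selects indices [0, 2, 4, 6] (0->14, 2->20, 4->11, 6->15), giving [14, 20, 11, 15].

[14, 20, 11, 15]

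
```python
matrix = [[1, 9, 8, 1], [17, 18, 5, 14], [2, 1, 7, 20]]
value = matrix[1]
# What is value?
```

matrix has 3 rows. Row 1 is [17, 18, 5, 14].

[17, 18, 5, 14]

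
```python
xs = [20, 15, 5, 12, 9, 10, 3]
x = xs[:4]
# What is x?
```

xs has length 7. The slice xs[:4] selects indices [0, 1, 2, 3] (0->20, 1->15, 2->5, 3->12), giving [20, 15, 5, 12].

[20, 15, 5, 12]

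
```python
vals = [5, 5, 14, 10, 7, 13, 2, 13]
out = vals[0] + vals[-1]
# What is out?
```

vals has length 8. vals[0] = 5.
vals has length 8. Negative index -1 maps to positive index 8 + (-1) = 7. vals[7] = 13.
Sum: 5 + 13 = 18.

18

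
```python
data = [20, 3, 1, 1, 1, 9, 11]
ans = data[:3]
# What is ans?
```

data has length 7. The slice data[:3] selects indices [0, 1, 2] (0->20, 1->3, 2->1), giving [20, 3, 1].

[20, 3, 1]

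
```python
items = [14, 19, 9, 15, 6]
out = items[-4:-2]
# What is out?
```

items has length 5. The slice items[-4:-2] selects indices [1, 2] (1->19, 2->9), giving [19, 9].

[19, 9]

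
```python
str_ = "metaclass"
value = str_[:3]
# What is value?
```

str_ has length 9. The slice str_[:3] selects indices [0, 1, 2] (0->'m', 1->'e', 2->'t'), giving 'met'.

'met'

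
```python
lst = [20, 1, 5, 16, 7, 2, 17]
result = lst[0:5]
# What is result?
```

lst has length 7. The slice lst[0:5] selects indices [0, 1, 2, 3, 4] (0->20, 1->1, 2->5, 3->16, 4->7), giving [20, 1, 5, 16, 7].

[20, 1, 5, 16, 7]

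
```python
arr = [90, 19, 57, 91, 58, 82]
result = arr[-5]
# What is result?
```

arr has length 6. Negative index -5 maps to positive index 6 + (-5) = 1. arr[1] = 19.

19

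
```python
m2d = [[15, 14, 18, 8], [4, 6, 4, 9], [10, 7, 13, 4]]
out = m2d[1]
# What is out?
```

m2d has 3 rows. Row 1 is [4, 6, 4, 9].

[4, 6, 4, 9]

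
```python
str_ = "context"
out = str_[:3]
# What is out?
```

str_ has length 7. The slice str_[:3] selects indices [0, 1, 2] (0->'c', 1->'o', 2->'n'), giving 'con'.

'con'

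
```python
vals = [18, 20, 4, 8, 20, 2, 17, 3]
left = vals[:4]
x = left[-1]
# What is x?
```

vals has length 8. The slice vals[:4] selects indices [0, 1, 2, 3] (0->18, 1->20, 2->4, 3->8), giving [18, 20, 4, 8]. So left = [18, 20, 4, 8]. Then left[-1] = 8.

8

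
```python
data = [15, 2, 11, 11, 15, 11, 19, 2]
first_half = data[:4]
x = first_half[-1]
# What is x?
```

data has length 8. The slice data[:4] selects indices [0, 1, 2, 3] (0->15, 1->2, 2->11, 3->11), giving [15, 2, 11, 11]. So first_half = [15, 2, 11, 11]. Then first_half[-1] = 11.

11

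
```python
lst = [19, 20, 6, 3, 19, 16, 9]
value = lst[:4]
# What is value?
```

lst has length 7. The slice lst[:4] selects indices [0, 1, 2, 3] (0->19, 1->20, 2->6, 3->3), giving [19, 20, 6, 3].

[19, 20, 6, 3]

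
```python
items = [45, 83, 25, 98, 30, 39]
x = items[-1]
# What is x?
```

items has length 6. Negative index -1 maps to positive index 6 + (-1) = 5. items[5] = 39.

39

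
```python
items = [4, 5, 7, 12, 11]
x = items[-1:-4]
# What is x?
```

items has length 5. The slice items[-1:-4] resolves to an empty index range, so the result is [].

[]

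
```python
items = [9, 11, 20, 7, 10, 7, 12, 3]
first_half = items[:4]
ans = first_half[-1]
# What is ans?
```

items has length 8. The slice items[:4] selects indices [0, 1, 2, 3] (0->9, 1->11, 2->20, 3->7), giving [9, 11, 20, 7]. So first_half = [9, 11, 20, 7]. Then first_half[-1] = 7.

7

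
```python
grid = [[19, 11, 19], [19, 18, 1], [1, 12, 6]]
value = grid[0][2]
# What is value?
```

grid[0] = [19, 11, 19]. Taking column 2 of that row yields 19.

19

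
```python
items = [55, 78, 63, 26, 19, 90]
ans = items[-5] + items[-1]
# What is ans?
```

items has length 6. Negative index -5 maps to positive index 6 + (-5) = 1. items[1] = 78.
items has length 6. Negative index -1 maps to positive index 6 + (-1) = 5. items[5] = 90.
Sum: 78 + 90 = 168.

168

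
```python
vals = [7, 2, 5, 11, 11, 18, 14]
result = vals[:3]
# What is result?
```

vals has length 7. The slice vals[:3] selects indices [0, 1, 2] (0->7, 1->2, 2->5), giving [7, 2, 5].

[7, 2, 5]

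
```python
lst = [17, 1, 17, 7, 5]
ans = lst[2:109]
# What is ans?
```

lst has length 5. The slice lst[2:109] selects indices [2, 3, 4] (2->17, 3->7, 4->5), giving [17, 7, 5].

[17, 7, 5]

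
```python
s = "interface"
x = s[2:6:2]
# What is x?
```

s has length 9. The slice s[2:6:2] selects indices [2, 4] (2->'t', 4->'r'), giving 'tr'.

'tr'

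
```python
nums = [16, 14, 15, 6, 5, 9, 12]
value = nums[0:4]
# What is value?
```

nums has length 7. The slice nums[0:4] selects indices [0, 1, 2, 3] (0->16, 1->14, 2->15, 3->6), giving [16, 14, 15, 6].

[16, 14, 15, 6]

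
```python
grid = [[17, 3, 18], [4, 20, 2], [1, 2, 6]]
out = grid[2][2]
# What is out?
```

grid[2] = [1, 2, 6]. Taking column 2 of that row yields 6.

6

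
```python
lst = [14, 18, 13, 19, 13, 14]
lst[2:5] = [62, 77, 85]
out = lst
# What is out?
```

lst starts as [14, 18, 13, 19, 13, 14] (length 6). The slice lst[2:5] covers indices [2, 3, 4] with values [13, 19, 13]. Replacing that slice with [62, 77, 85] (same length) produces [14, 18, 62, 77, 85, 14].

[14, 18, 62, 77, 85, 14]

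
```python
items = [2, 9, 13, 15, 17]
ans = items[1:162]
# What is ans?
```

items has length 5. The slice items[1:162] selects indices [1, 2, 3, 4] (1->9, 2->13, 3->15, 4->17), giving [9, 13, 15, 17].

[9, 13, 15, 17]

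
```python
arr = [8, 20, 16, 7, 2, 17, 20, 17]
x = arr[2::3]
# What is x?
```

arr has length 8. The slice arr[2::3] selects indices [2, 5] (2->16, 5->17), giving [16, 17].

[16, 17]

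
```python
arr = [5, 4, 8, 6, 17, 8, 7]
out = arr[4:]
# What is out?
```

arr has length 7. The slice arr[4:] selects indices [4, 5, 6] (4->17, 5->8, 6->7), giving [17, 8, 7].

[17, 8, 7]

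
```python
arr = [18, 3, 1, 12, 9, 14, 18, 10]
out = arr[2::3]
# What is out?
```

arr has length 8. The slice arr[2::3] selects indices [2, 5] (2->1, 5->14), giving [1, 14].

[1, 14]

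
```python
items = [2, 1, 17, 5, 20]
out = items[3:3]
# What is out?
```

items has length 5. The slice items[3:3] resolves to an empty index range, so the result is [].

[]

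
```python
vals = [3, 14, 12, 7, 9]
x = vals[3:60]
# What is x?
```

vals has length 5. The slice vals[3:60] selects indices [3, 4] (3->7, 4->9), giving [7, 9].

[7, 9]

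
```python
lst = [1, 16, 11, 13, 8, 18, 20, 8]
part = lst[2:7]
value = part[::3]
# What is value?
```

lst has length 8. The slice lst[2:7] selects indices [2, 3, 4, 5, 6] (2->11, 3->13, 4->8, 5->18, 6->20), giving [11, 13, 8, 18, 20]. So part = [11, 13, 8, 18, 20]. part has length 5. The slice part[::3] selects indices [0, 3] (0->11, 3->18), giving [11, 18].

[11, 18]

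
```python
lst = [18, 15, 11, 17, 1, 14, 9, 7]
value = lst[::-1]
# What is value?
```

lst has length 8. The slice lst[::-1] selects indices [7, 6, 5, 4, 3, 2, 1, 0] (7->7, 6->9, 5->14, 4->1, 3->17, 2->11, 1->15, 0->18), giving [7, 9, 14, 1, 17, 11, 15, 18].

[7, 9, 14, 1, 17, 11, 15, 18]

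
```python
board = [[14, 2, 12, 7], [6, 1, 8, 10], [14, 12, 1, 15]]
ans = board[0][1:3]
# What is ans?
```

board[0] = [14, 2, 12, 7]. board[0] has length 4. The slice board[0][1:3] selects indices [1, 2] (1->2, 2->12), giving [2, 12].

[2, 12]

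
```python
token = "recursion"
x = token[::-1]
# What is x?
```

token has length 9. The slice token[::-1] selects indices [8, 7, 6, 5, 4, 3, 2, 1, 0] (8->'n', 7->'o', 6->'i', 5->'s', 4->'r', 3->'u', 2->'c', 1->'e', 0->'r'), giving 'noisrucer'.

'noisrucer'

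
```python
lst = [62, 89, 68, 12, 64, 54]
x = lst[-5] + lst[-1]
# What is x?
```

lst has length 6. Negative index -5 maps to positive index 6 + (-5) = 1. lst[1] = 89.
lst has length 6. Negative index -1 maps to positive index 6 + (-1) = 5. lst[5] = 54.
Sum: 89 + 54 = 143.

143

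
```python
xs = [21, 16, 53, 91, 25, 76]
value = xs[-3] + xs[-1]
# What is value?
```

xs has length 6. Negative index -3 maps to positive index 6 + (-3) = 3. xs[3] = 91.
xs has length 6. Negative index -1 maps to positive index 6 + (-1) = 5. xs[5] = 76.
Sum: 91 + 76 = 167.

167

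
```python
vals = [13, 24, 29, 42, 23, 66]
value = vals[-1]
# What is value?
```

vals has length 6. Negative index -1 maps to positive index 6 + (-1) = 5. vals[5] = 66.

66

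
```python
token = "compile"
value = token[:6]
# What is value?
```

token has length 7. The slice token[:6] selects indices [0, 1, 2, 3, 4, 5] (0->'c', 1->'o', 2->'m', 3->'p', 4->'i', 5->'l'), giving 'compil'.

'compil'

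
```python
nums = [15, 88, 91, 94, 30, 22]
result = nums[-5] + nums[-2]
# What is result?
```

nums has length 6. Negative index -5 maps to positive index 6 + (-5) = 1. nums[1] = 88.
nums has length 6. Negative index -2 maps to positive index 6 + (-2) = 4. nums[4] = 30.
Sum: 88 + 30 = 118.

118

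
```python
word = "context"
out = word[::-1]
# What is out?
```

word has length 7. The slice word[::-1] selects indices [6, 5, 4, 3, 2, 1, 0] (6->'t', 5->'x', 4->'e', 3->'t', 2->'n', 1->'o', 0->'c'), giving 'txetnoc'.

'txetnoc'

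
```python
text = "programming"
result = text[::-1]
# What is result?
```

text has length 11. The slice text[::-1] selects indices [10, 9, 8, 7, 6, 5, 4, 3, 2, 1, 0] (10->'g', 9->'n', 8->'i', 7->'m', 6->'m', 5->'a', 4->'r', 3->'g', 2->'o', 1->'r', 0->'p'), giving 'gnimmargorp'.

'gnimmargorp'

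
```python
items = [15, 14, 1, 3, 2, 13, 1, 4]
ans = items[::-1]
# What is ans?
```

items has length 8. The slice items[::-1] selects indices [7, 6, 5, 4, 3, 2, 1, 0] (7->4, 6->1, 5->13, 4->2, 3->3, 2->1, 1->14, 0->15), giving [4, 1, 13, 2, 3, 1, 14, 15].

[4, 1, 13, 2, 3, 1, 14, 15]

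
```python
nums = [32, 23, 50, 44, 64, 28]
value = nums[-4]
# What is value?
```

nums has length 6. Negative index -4 maps to positive index 6 + (-4) = 2. nums[2] = 50.

50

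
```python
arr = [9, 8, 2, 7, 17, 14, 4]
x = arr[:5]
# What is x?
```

arr has length 7. The slice arr[:5] selects indices [0, 1, 2, 3, 4] (0->9, 1->8, 2->2, 3->7, 4->17), giving [9, 8, 2, 7, 17].

[9, 8, 2, 7, 17]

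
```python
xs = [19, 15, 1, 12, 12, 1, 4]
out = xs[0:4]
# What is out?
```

xs has length 7. The slice xs[0:4] selects indices [0, 1, 2, 3] (0->19, 1->15, 2->1, 3->12), giving [19, 15, 1, 12].

[19, 15, 1, 12]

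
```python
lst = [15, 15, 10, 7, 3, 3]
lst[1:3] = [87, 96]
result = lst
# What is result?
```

lst starts as [15, 15, 10, 7, 3, 3] (length 6). The slice lst[1:3] covers indices [1, 2] with values [15, 10]. Replacing that slice with [87, 96] (same length) produces [15, 87, 96, 7, 3, 3].

[15, 87, 96, 7, 3, 3]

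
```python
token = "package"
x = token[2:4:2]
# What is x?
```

token has length 7. The slice token[2:4:2] selects indices [2] (2->'c'), giving 'c'.

'c'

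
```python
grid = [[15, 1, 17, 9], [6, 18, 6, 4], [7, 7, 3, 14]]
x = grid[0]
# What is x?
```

grid has 3 rows. Row 0 is [15, 1, 17, 9].

[15, 1, 17, 9]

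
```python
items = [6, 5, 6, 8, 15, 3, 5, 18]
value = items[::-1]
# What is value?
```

items has length 8. The slice items[::-1] selects indices [7, 6, 5, 4, 3, 2, 1, 0] (7->18, 6->5, 5->3, 4->15, 3->8, 2->6, 1->5, 0->6), giving [18, 5, 3, 15, 8, 6, 5, 6].

[18, 5, 3, 15, 8, 6, 5, 6]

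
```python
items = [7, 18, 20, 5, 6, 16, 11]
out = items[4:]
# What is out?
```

items has length 7. The slice items[4:] selects indices [4, 5, 6] (4->6, 5->16, 6->11), giving [6, 16, 11].

[6, 16, 11]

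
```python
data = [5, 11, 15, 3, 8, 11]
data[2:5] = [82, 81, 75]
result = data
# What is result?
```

data starts as [5, 11, 15, 3, 8, 11] (length 6). The slice data[2:5] covers indices [2, 3, 4] with values [15, 3, 8]. Replacing that slice with [82, 81, 75] (same length) produces [5, 11, 82, 81, 75, 11].

[5, 11, 82, 81, 75, 11]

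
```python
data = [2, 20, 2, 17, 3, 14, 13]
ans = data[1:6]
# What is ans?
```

data has length 7. The slice data[1:6] selects indices [1, 2, 3, 4, 5] (1->20, 2->2, 3->17, 4->3, 5->14), giving [20, 2, 17, 3, 14].

[20, 2, 17, 3, 14]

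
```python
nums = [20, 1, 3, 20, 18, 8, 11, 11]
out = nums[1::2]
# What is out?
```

nums has length 8. The slice nums[1::2] selects indices [1, 3, 5, 7] (1->1, 3->20, 5->8, 7->11), giving [1, 20, 8, 11].

[1, 20, 8, 11]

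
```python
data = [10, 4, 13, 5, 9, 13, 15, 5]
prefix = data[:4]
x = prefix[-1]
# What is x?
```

data has length 8. The slice data[:4] selects indices [0, 1, 2, 3] (0->10, 1->4, 2->13, 3->5), giving [10, 4, 13, 5]. So prefix = [10, 4, 13, 5]. Then prefix[-1] = 5.

5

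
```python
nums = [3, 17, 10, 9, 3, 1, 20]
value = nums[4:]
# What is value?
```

nums has length 7. The slice nums[4:] selects indices [4, 5, 6] (4->3, 5->1, 6->20), giving [3, 1, 20].

[3, 1, 20]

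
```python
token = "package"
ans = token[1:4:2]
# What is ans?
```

token has length 7. The slice token[1:4:2] selects indices [1, 3] (1->'a', 3->'k'), giving 'ak'.

'ak'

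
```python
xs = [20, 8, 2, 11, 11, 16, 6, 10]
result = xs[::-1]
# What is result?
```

xs has length 8. The slice xs[::-1] selects indices [7, 6, 5, 4, 3, 2, 1, 0] (7->10, 6->6, 5->16, 4->11, 3->11, 2->2, 1->8, 0->20), giving [10, 6, 16, 11, 11, 2, 8, 20].

[10, 6, 16, 11, 11, 2, 8, 20]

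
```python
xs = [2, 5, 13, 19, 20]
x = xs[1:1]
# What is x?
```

xs has length 5. The slice xs[1:1] resolves to an empty index range, so the result is [].

[]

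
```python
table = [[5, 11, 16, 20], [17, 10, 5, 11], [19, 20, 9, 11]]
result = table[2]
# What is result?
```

table has 3 rows. Row 2 is [19, 20, 9, 11].

[19, 20, 9, 11]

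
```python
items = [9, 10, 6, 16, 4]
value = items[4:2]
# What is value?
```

items has length 5. The slice items[4:2] resolves to an empty index range, so the result is [].

[]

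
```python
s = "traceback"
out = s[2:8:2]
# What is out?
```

s has length 9. The slice s[2:8:2] selects indices [2, 4, 6] (2->'a', 4->'e', 6->'a'), giving 'aea'.

'aea'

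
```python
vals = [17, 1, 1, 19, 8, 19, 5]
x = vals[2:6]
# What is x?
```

vals has length 7. The slice vals[2:6] selects indices [2, 3, 4, 5] (2->1, 3->19, 4->8, 5->19), giving [1, 19, 8, 19].

[1, 19, 8, 19]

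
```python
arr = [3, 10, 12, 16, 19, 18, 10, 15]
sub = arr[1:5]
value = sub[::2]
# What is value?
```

arr has length 8. The slice arr[1:5] selects indices [1, 2, 3, 4] (1->10, 2->12, 3->16, 4->19), giving [10, 12, 16, 19]. So sub = [10, 12, 16, 19]. sub has length 4. The slice sub[::2] selects indices [0, 2] (0->10, 2->16), giving [10, 16].

[10, 16]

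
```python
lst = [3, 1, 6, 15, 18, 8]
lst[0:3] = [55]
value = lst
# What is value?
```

lst starts as [3, 1, 6, 15, 18, 8] (length 6). The slice lst[0:3] covers indices [0, 1, 2] with values [3, 1, 6]. Replacing that slice with [55] (different length) produces [55, 15, 18, 8].

[55, 15, 18, 8]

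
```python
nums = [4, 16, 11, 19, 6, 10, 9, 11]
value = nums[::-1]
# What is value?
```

nums has length 8. The slice nums[::-1] selects indices [7, 6, 5, 4, 3, 2, 1, 0] (7->11, 6->9, 5->10, 4->6, 3->19, 2->11, 1->16, 0->4), giving [11, 9, 10, 6, 19, 11, 16, 4].

[11, 9, 10, 6, 19, 11, 16, 4]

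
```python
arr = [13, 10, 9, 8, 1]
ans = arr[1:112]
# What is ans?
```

arr has length 5. The slice arr[1:112] selects indices [1, 2, 3, 4] (1->10, 2->9, 3->8, 4->1), giving [10, 9, 8, 1].

[10, 9, 8, 1]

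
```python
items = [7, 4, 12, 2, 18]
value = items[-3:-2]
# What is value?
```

items has length 5. The slice items[-3:-2] selects indices [2] (2->12), giving [12].

[12]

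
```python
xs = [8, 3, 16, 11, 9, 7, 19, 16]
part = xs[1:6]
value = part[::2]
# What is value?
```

xs has length 8. The slice xs[1:6] selects indices [1, 2, 3, 4, 5] (1->3, 2->16, 3->11, 4->9, 5->7), giving [3, 16, 11, 9, 7]. So part = [3, 16, 11, 9, 7]. part has length 5. The slice part[::2] selects indices [0, 2, 4] (0->3, 2->11, 4->7), giving [3, 11, 7].

[3, 11, 7]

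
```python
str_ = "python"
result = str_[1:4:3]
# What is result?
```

str_ has length 6. The slice str_[1:4:3] selects indices [1] (1->'y'), giving 'y'.

'y'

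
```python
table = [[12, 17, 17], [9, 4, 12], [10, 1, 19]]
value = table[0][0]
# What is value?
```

table[0] = [12, 17, 17]. Taking column 0 of that row yields 12.

12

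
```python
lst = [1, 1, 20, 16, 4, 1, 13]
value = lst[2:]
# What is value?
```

lst has length 7. The slice lst[2:] selects indices [2, 3, 4, 5, 6] (2->20, 3->16, 4->4, 5->1, 6->13), giving [20, 16, 4, 1, 13].

[20, 16, 4, 1, 13]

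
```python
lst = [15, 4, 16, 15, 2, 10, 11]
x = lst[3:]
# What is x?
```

lst has length 7. The slice lst[3:] selects indices [3, 4, 5, 6] (3->15, 4->2, 5->10, 6->11), giving [15, 2, 10, 11].

[15, 2, 10, 11]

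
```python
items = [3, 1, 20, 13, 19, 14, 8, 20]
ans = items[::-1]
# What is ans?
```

items has length 8. The slice items[::-1] selects indices [7, 6, 5, 4, 3, 2, 1, 0] (7->20, 6->8, 5->14, 4->19, 3->13, 2->20, 1->1, 0->3), giving [20, 8, 14, 19, 13, 20, 1, 3].

[20, 8, 14, 19, 13, 20, 1, 3]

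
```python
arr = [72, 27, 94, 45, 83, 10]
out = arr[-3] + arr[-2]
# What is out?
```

arr has length 6. Negative index -3 maps to positive index 6 + (-3) = 3. arr[3] = 45.
arr has length 6. Negative index -2 maps to positive index 6 + (-2) = 4. arr[4] = 83.
Sum: 45 + 83 = 128.

128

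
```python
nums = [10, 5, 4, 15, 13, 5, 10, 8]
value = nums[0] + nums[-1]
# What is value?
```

nums has length 8. nums[0] = 10.
nums has length 8. Negative index -1 maps to positive index 8 + (-1) = 7. nums[7] = 8.
Sum: 10 + 8 = 18.

18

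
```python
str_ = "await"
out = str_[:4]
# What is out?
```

str_ has length 5. The slice str_[:4] selects indices [0, 1, 2, 3] (0->'a', 1->'w', 2->'a', 3->'i'), giving 'awai'.

'awai'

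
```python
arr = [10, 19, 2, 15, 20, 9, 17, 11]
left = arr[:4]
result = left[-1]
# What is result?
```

arr has length 8. The slice arr[:4] selects indices [0, 1, 2, 3] (0->10, 1->19, 2->2, 3->15), giving [10, 19, 2, 15]. So left = [10, 19, 2, 15]. Then left[-1] = 15.

15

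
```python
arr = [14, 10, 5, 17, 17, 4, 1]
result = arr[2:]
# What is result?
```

arr has length 7. The slice arr[2:] selects indices [2, 3, 4, 5, 6] (2->5, 3->17, 4->17, 5->4, 6->1), giving [5, 17, 17, 4, 1].

[5, 17, 17, 4, 1]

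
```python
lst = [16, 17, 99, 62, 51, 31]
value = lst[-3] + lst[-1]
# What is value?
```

lst has length 6. Negative index -3 maps to positive index 6 + (-3) = 3. lst[3] = 62.
lst has length 6. Negative index -1 maps to positive index 6 + (-1) = 5. lst[5] = 31.
Sum: 62 + 31 = 93.

93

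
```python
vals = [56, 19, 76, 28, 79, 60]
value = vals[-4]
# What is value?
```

vals has length 6. Negative index -4 maps to positive index 6 + (-4) = 2. vals[2] = 76.

76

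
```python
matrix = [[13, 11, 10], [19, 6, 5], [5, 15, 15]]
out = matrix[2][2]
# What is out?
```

matrix[2] = [5, 15, 15]. Taking column 2 of that row yields 15.

15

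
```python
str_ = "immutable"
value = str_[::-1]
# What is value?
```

str_ has length 9. The slice str_[::-1] selects indices [8, 7, 6, 5, 4, 3, 2, 1, 0] (8->'e', 7->'l', 6->'b', 5->'a', 4->'t', 3->'u', 2->'m', 1->'m', 0->'i'), giving 'elbatummi'.

'elbatummi'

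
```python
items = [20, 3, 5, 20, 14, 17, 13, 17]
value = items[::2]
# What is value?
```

items has length 8. The slice items[::2] selects indices [0, 2, 4, 6] (0->20, 2->5, 4->14, 6->13), giving [20, 5, 14, 13].

[20, 5, 14, 13]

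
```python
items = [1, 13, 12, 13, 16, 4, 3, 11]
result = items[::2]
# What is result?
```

items has length 8. The slice items[::2] selects indices [0, 2, 4, 6] (0->1, 2->12, 4->16, 6->3), giving [1, 12, 16, 3].

[1, 12, 16, 3]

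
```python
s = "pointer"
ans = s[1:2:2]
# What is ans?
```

s has length 7. The slice s[1:2:2] selects indices [1] (1->'o'), giving 'o'.

'o'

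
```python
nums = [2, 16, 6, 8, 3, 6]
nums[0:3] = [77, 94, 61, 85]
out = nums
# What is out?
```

nums starts as [2, 16, 6, 8, 3, 6] (length 6). The slice nums[0:3] covers indices [0, 1, 2] with values [2, 16, 6]. Replacing that slice with [77, 94, 61, 85] (different length) produces [77, 94, 61, 85, 8, 3, 6].

[77, 94, 61, 85, 8, 3, 6]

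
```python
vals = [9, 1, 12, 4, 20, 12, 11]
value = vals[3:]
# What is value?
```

vals has length 7. The slice vals[3:] selects indices [3, 4, 5, 6] (3->4, 4->20, 5->12, 6->11), giving [4, 20, 12, 11].

[4, 20, 12, 11]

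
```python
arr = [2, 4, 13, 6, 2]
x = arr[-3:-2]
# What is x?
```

arr has length 5. The slice arr[-3:-2] selects indices [2] (2->13), giving [13].

[13]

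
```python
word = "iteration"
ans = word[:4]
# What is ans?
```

word has length 9. The slice word[:4] selects indices [0, 1, 2, 3] (0->'i', 1->'t', 2->'e', 3->'r'), giving 'iter'.

'iter'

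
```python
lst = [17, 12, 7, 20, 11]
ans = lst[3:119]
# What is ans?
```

lst has length 5. The slice lst[3:119] selects indices [3, 4] (3->20, 4->11), giving [20, 11].

[20, 11]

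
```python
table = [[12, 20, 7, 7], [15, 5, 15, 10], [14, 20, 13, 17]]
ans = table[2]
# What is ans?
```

table has 3 rows. Row 2 is [14, 20, 13, 17].

[14, 20, 13, 17]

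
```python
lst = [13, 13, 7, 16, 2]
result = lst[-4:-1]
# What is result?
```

lst has length 5. The slice lst[-4:-1] selects indices [1, 2, 3] (1->13, 2->7, 3->16), giving [13, 7, 16].

[13, 7, 16]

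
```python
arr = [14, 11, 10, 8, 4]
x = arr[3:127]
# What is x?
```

arr has length 5. The slice arr[3:127] selects indices [3, 4] (3->8, 4->4), giving [8, 4].

[8, 4]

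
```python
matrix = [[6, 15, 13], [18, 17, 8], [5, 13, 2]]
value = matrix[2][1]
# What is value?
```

matrix[2] = [5, 13, 2]. Taking column 1 of that row yields 13.

13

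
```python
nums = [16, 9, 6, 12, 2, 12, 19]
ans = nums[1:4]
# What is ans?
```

nums has length 7. The slice nums[1:4] selects indices [1, 2, 3] (1->9, 2->6, 3->12), giving [9, 6, 12].

[9, 6, 12]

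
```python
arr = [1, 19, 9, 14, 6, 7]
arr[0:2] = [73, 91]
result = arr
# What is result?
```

arr starts as [1, 19, 9, 14, 6, 7] (length 6). The slice arr[0:2] covers indices [0, 1] with values [1, 19]. Replacing that slice with [73, 91] (same length) produces [73, 91, 9, 14, 6, 7].

[73, 91, 9, 14, 6, 7]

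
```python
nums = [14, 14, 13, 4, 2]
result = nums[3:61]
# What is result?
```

nums has length 5. The slice nums[3:61] selects indices [3, 4] (3->4, 4->2), giving [4, 2].

[4, 2]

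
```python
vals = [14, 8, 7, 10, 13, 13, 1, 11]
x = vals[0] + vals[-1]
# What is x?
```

vals has length 8. vals[0] = 14.
vals has length 8. Negative index -1 maps to positive index 8 + (-1) = 7. vals[7] = 11.
Sum: 14 + 11 = 25.

25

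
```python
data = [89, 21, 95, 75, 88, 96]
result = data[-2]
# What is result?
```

data has length 6. Negative index -2 maps to positive index 6 + (-2) = 4. data[4] = 88.

88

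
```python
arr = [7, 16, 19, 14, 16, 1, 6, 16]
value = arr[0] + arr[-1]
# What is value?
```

arr has length 8. arr[0] = 7.
arr has length 8. Negative index -1 maps to positive index 8 + (-1) = 7. arr[7] = 16.
Sum: 7 + 16 = 23.

23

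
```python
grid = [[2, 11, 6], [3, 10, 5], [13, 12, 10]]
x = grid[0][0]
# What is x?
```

grid[0] = [2, 11, 6]. Taking column 0 of that row yields 2.

2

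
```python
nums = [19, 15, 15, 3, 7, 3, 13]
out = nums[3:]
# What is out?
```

nums has length 7. The slice nums[3:] selects indices [3, 4, 5, 6] (3->3, 4->7, 5->3, 6->13), giving [3, 7, 3, 13].

[3, 7, 3, 13]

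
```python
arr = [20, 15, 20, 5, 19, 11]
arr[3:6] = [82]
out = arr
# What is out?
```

arr starts as [20, 15, 20, 5, 19, 11] (length 6). The slice arr[3:6] covers indices [3, 4, 5] with values [5, 19, 11]. Replacing that slice with [82] (different length) produces [20, 15, 20, 82].

[20, 15, 20, 82]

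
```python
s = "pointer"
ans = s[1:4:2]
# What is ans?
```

s has length 7. The slice s[1:4:2] selects indices [1, 3] (1->'o', 3->'n'), giving 'on'.

'on'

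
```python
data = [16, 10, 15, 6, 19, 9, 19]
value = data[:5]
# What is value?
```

data has length 7. The slice data[:5] selects indices [0, 1, 2, 3, 4] (0->16, 1->10, 2->15, 3->6, 4->19), giving [16, 10, 15, 6, 19].

[16, 10, 15, 6, 19]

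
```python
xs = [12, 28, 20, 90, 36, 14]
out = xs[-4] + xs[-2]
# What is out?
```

xs has length 6. Negative index -4 maps to positive index 6 + (-4) = 2. xs[2] = 20.
xs has length 6. Negative index -2 maps to positive index 6 + (-2) = 4. xs[4] = 36.
Sum: 20 + 36 = 56.

56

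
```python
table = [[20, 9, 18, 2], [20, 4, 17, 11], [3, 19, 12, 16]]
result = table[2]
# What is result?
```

table has 3 rows. Row 2 is [3, 19, 12, 16].

[3, 19, 12, 16]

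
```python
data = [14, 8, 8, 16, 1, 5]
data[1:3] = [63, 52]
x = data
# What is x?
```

data starts as [14, 8, 8, 16, 1, 5] (length 6). The slice data[1:3] covers indices [1, 2] with values [8, 8]. Replacing that slice with [63, 52] (same length) produces [14, 63, 52, 16, 1, 5].

[14, 63, 52, 16, 1, 5]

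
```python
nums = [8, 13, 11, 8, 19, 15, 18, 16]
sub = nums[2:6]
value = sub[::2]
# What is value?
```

nums has length 8. The slice nums[2:6] selects indices [2, 3, 4, 5] (2->11, 3->8, 4->19, 5->15), giving [11, 8, 19, 15]. So sub = [11, 8, 19, 15]. sub has length 4. The slice sub[::2] selects indices [0, 2] (0->11, 2->19), giving [11, 19].

[11, 19]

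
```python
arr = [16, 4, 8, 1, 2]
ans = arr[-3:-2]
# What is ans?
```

arr has length 5. The slice arr[-3:-2] selects indices [2] (2->8), giving [8].

[8]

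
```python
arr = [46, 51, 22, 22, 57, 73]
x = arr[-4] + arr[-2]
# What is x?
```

arr has length 6. Negative index -4 maps to positive index 6 + (-4) = 2. arr[2] = 22.
arr has length 6. Negative index -2 maps to positive index 6 + (-2) = 4. arr[4] = 57.
Sum: 22 + 57 = 79.

79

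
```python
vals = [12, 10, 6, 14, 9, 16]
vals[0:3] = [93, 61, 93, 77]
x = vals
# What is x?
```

vals starts as [12, 10, 6, 14, 9, 16] (length 6). The slice vals[0:3] covers indices [0, 1, 2] with values [12, 10, 6]. Replacing that slice with [93, 61, 93, 77] (different length) produces [93, 61, 93, 77, 14, 9, 16].

[93, 61, 93, 77, 14, 9, 16]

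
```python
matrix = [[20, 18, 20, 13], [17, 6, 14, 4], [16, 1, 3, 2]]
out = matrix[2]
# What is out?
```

matrix has 3 rows. Row 2 is [16, 1, 3, 2].

[16, 1, 3, 2]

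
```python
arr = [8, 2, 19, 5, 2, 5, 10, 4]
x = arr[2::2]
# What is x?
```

arr has length 8. The slice arr[2::2] selects indices [2, 4, 6] (2->19, 4->2, 6->10), giving [19, 2, 10].

[19, 2, 10]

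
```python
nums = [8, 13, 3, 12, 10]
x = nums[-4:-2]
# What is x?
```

nums has length 5. The slice nums[-4:-2] selects indices [1, 2] (1->13, 2->3), giving [13, 3].

[13, 3]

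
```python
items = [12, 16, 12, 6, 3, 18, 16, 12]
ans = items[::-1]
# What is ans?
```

items has length 8. The slice items[::-1] selects indices [7, 6, 5, 4, 3, 2, 1, 0] (7->12, 6->16, 5->18, 4->3, 3->6, 2->12, 1->16, 0->12), giving [12, 16, 18, 3, 6, 12, 16, 12].

[12, 16, 18, 3, 6, 12, 16, 12]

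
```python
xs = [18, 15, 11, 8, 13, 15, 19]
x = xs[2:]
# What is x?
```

xs has length 7. The slice xs[2:] selects indices [2, 3, 4, 5, 6] (2->11, 3->8, 4->13, 5->15, 6->19), giving [11, 8, 13, 15, 19].

[11, 8, 13, 15, 19]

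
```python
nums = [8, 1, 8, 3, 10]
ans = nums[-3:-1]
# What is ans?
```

nums has length 5. The slice nums[-3:-1] selects indices [2, 3] (2->8, 3->3), giving [8, 3].

[8, 3]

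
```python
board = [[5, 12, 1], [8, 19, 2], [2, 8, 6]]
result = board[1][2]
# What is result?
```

board[1] = [8, 19, 2]. Taking column 2 of that row yields 2.

2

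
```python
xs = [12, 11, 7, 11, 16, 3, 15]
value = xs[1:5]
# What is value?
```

xs has length 7. The slice xs[1:5] selects indices [1, 2, 3, 4] (1->11, 2->7, 3->11, 4->16), giving [11, 7, 11, 16].

[11, 7, 11, 16]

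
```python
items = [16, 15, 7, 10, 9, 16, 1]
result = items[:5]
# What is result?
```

items has length 7. The slice items[:5] selects indices [0, 1, 2, 3, 4] (0->16, 1->15, 2->7, 3->10, 4->9), giving [16, 15, 7, 10, 9].

[16, 15, 7, 10, 9]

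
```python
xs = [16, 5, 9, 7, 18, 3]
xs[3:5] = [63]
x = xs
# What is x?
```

xs starts as [16, 5, 9, 7, 18, 3] (length 6). The slice xs[3:5] covers indices [3, 4] with values [7, 18]. Replacing that slice with [63] (different length) produces [16, 5, 9, 63, 3].

[16, 5, 9, 63, 3]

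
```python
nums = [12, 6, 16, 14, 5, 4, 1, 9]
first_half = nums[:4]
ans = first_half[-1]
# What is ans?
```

nums has length 8. The slice nums[:4] selects indices [0, 1, 2, 3] (0->12, 1->6, 2->16, 3->14), giving [12, 6, 16, 14]. So first_half = [12, 6, 16, 14]. Then first_half[-1] = 14.

14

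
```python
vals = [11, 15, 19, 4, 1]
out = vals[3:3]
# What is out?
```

vals has length 5. The slice vals[3:3] resolves to an empty index range, so the result is [].

[]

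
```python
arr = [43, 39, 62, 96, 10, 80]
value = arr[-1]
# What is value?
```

arr has length 6. Negative index -1 maps to positive index 6 + (-1) = 5. arr[5] = 80.

80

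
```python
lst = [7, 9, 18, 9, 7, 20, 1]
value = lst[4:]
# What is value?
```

lst has length 7. The slice lst[4:] selects indices [4, 5, 6] (4->7, 5->20, 6->1), giving [7, 20, 1].

[7, 20, 1]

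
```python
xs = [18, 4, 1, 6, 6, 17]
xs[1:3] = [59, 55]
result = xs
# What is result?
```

xs starts as [18, 4, 1, 6, 6, 17] (length 6). The slice xs[1:3] covers indices [1, 2] with values [4, 1]. Replacing that slice with [59, 55] (same length) produces [18, 59, 55, 6, 6, 17].

[18, 59, 55, 6, 6, 17]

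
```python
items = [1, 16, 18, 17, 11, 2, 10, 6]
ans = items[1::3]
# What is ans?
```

items has length 8. The slice items[1::3] selects indices [1, 4, 7] (1->16, 4->11, 7->6), giving [16, 11, 6].

[16, 11, 6]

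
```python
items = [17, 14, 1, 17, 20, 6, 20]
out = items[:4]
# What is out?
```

items has length 7. The slice items[:4] selects indices [0, 1, 2, 3] (0->17, 1->14, 2->1, 3->17), giving [17, 14, 1, 17].

[17, 14, 1, 17]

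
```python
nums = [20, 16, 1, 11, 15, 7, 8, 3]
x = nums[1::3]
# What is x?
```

nums has length 8. The slice nums[1::3] selects indices [1, 4, 7] (1->16, 4->15, 7->3), giving [16, 15, 3].

[16, 15, 3]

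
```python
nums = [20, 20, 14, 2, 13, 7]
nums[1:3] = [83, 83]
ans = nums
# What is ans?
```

nums starts as [20, 20, 14, 2, 13, 7] (length 6). The slice nums[1:3] covers indices [1, 2] with values [20, 14]. Replacing that slice with [83, 83] (same length) produces [20, 83, 83, 2, 13, 7].

[20, 83, 83, 2, 13, 7]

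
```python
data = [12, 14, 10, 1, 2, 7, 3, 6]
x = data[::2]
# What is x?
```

data has length 8. The slice data[::2] selects indices [0, 2, 4, 6] (0->12, 2->10, 4->2, 6->3), giving [12, 10, 2, 3].

[12, 10, 2, 3]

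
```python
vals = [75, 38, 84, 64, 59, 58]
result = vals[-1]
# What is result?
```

vals has length 6. Negative index -1 maps to positive index 6 + (-1) = 5. vals[5] = 58.

58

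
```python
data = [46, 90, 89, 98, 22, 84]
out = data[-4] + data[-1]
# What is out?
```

data has length 6. Negative index -4 maps to positive index 6 + (-4) = 2. data[2] = 89.
data has length 6. Negative index -1 maps to positive index 6 + (-1) = 5. data[5] = 84.
Sum: 89 + 84 = 173.

173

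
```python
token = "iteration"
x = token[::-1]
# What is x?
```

token has length 9. The slice token[::-1] selects indices [8, 7, 6, 5, 4, 3, 2, 1, 0] (8->'n', 7->'o', 6->'i', 5->'t', 4->'a', 3->'r', 2->'e', 1->'t', 0->'i'), giving 'noitareti'.

'noitareti'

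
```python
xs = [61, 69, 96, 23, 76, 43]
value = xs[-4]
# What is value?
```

xs has length 6. Negative index -4 maps to positive index 6 + (-4) = 2. xs[2] = 96.

96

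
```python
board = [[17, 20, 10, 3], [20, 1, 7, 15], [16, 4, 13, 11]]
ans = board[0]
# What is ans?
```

board has 3 rows. Row 0 is [17, 20, 10, 3].

[17, 20, 10, 3]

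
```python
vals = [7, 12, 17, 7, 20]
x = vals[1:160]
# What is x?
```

vals has length 5. The slice vals[1:160] selects indices [1, 2, 3, 4] (1->12, 2->17, 3->7, 4->20), giving [12, 17, 7, 20].

[12, 17, 7, 20]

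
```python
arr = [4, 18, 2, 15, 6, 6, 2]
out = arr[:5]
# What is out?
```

arr has length 7. The slice arr[:5] selects indices [0, 1, 2, 3, 4] (0->4, 1->18, 2->2, 3->15, 4->6), giving [4, 18, 2, 15, 6].

[4, 18, 2, 15, 6]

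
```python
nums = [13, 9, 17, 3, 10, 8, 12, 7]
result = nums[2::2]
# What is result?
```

nums has length 8. The slice nums[2::2] selects indices [2, 4, 6] (2->17, 4->10, 6->12), giving [17, 10, 12].

[17, 10, 12]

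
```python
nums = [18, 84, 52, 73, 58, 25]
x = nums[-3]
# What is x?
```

nums has length 6. Negative index -3 maps to positive index 6 + (-3) = 3. nums[3] = 73.

73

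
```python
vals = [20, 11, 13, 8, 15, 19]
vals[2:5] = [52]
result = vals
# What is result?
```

vals starts as [20, 11, 13, 8, 15, 19] (length 6). The slice vals[2:5] covers indices [2, 3, 4] with values [13, 8, 15]. Replacing that slice with [52] (different length) produces [20, 11, 52, 19].

[20, 11, 52, 19]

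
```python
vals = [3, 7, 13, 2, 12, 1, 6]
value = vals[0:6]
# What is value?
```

vals has length 7. The slice vals[0:6] selects indices [0, 1, 2, 3, 4, 5] (0->3, 1->7, 2->13, 3->2, 4->12, 5->1), giving [3, 7, 13, 2, 12, 1].

[3, 7, 13, 2, 12, 1]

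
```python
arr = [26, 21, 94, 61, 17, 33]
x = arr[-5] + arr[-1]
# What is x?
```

arr has length 6. Negative index -5 maps to positive index 6 + (-5) = 1. arr[1] = 21.
arr has length 6. Negative index -1 maps to positive index 6 + (-1) = 5. arr[5] = 33.
Sum: 21 + 33 = 54.

54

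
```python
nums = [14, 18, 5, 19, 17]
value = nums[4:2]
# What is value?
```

nums has length 5. The slice nums[4:2] resolves to an empty index range, so the result is [].

[]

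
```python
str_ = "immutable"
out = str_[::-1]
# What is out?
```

str_ has length 9. The slice str_[::-1] selects indices [8, 7, 6, 5, 4, 3, 2, 1, 0] (8->'e', 7->'l', 6->'b', 5->'a', 4->'t', 3->'u', 2->'m', 1->'m', 0->'i'), giving 'elbatummi'.

'elbatummi'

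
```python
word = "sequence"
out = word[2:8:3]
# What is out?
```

word has length 8. The slice word[2:8:3] selects indices [2, 5] (2->'q', 5->'n'), giving 'qn'.

'qn'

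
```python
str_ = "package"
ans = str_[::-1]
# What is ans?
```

str_ has length 7. The slice str_[::-1] selects indices [6, 5, 4, 3, 2, 1, 0] (6->'e', 5->'g', 4->'a', 3->'k', 2->'c', 1->'a', 0->'p'), giving 'egakcap'.

'egakcap'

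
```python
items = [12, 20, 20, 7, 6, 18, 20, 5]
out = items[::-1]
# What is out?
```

items has length 8. The slice items[::-1] selects indices [7, 6, 5, 4, 3, 2, 1, 0] (7->5, 6->20, 5->18, 4->6, 3->7, 2->20, 1->20, 0->12), giving [5, 20, 18, 6, 7, 20, 20, 12].

[5, 20, 18, 6, 7, 20, 20, 12]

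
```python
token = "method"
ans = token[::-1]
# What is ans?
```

token has length 6. The slice token[::-1] selects indices [5, 4, 3, 2, 1, 0] (5->'d', 4->'o', 3->'h', 2->'t', 1->'e', 0->'m'), giving 'dohtem'.

'dohtem'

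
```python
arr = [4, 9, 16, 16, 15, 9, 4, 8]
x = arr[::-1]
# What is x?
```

arr has length 8. The slice arr[::-1] selects indices [7, 6, 5, 4, 3, 2, 1, 0] (7->8, 6->4, 5->9, 4->15, 3->16, 2->16, 1->9, 0->4), giving [8, 4, 9, 15, 16, 16, 9, 4].

[8, 4, 9, 15, 16, 16, 9, 4]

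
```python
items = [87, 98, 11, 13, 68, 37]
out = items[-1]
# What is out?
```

items has length 6. Negative index -1 maps to positive index 6 + (-1) = 5. items[5] = 37.

37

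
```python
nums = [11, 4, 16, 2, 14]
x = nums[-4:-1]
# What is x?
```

nums has length 5. The slice nums[-4:-1] selects indices [1, 2, 3] (1->4, 2->16, 3->2), giving [4, 16, 2].

[4, 16, 2]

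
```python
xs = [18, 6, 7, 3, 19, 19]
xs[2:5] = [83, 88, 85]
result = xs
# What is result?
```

xs starts as [18, 6, 7, 3, 19, 19] (length 6). The slice xs[2:5] covers indices [2, 3, 4] with values [7, 3, 19]. Replacing that slice with [83, 88, 85] (same length) produces [18, 6, 83, 88, 85, 19].

[18, 6, 83, 88, 85, 19]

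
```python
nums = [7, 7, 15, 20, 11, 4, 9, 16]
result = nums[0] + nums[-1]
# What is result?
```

nums has length 8. nums[0] = 7.
nums has length 8. Negative index -1 maps to positive index 8 + (-1) = 7. nums[7] = 16.
Sum: 7 + 16 = 23.

23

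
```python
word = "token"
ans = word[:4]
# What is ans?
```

word has length 5. The slice word[:4] selects indices [0, 1, 2, 3] (0->'t', 1->'o', 2->'k', 3->'e'), giving 'toke'.

'toke'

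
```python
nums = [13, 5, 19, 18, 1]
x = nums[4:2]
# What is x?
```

nums has length 5. The slice nums[4:2] resolves to an empty index range, so the result is [].

[]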